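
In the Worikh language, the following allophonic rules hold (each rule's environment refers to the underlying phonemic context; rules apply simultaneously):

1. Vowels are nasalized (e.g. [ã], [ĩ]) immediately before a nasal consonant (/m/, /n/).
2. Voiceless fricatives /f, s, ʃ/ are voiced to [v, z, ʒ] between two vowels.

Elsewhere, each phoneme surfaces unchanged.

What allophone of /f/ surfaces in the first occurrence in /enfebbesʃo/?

/f/ (between /n/ and /e/) is in the target of rule 2 but the environment (between two vowels) is not met → [f].

[f]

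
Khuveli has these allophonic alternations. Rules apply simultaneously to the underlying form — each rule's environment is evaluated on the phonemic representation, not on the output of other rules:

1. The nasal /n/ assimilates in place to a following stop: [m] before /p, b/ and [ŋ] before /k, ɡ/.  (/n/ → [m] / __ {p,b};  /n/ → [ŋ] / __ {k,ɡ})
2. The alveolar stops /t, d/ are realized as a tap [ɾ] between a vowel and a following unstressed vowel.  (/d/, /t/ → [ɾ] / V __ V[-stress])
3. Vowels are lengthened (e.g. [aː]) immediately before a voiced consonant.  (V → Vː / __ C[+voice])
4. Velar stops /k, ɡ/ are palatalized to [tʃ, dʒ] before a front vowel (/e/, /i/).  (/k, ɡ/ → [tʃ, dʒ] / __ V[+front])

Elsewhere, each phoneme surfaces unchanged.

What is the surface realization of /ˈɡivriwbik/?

/ɡ/ (word-initial): before a front vowel, so rule 4 applies → [dʒ].
/i/ (between /ɡ/ and /v/) occurs before a voiced consonant → [iː] by rule 3.
/v/ (between /i/ and /r/): no rule targets it → [v].
/r/ (between /v/ and /i/) is unaffected → [r].
Rule 3 applies to /i/ (between /r/ and /w/: before a voiced consonant) → [iː].
/w/ — not in any rule's target class → [w].
/b/ — not in any rule's target class → [b].
/i/ (between /b/ and /k/) is in the target of rule 3 but the environment (before a voiced consonant) is not met → [i].
/k/ (word-final): rule 4 targets it, but not before a front vowel → unchanged [k].

[ˈdʒiːvriːwbik]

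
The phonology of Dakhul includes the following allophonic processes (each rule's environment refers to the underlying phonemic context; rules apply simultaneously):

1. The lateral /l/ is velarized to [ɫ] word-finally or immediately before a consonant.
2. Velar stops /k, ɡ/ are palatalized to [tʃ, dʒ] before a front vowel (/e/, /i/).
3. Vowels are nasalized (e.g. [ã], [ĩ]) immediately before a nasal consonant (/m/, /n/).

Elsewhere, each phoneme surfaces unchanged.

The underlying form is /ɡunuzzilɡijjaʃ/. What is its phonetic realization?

[ɡũnuzziɫdʒijjaʃ]

/ɡ/ (word-initial) is in the target of rule 2 but the environment (before a front vowel) is not met → [ɡ].
Rule 3 applies to /u/ (between /ɡ/ and /n/: before a nasal consonant) → [ũ].
/u/ (between /n/ and /z/) fails the environment for rule 3, so it stays [u].
/i/ — between /z/ and /l/; rule 3 does not apply here → [i].
/l/ (between /i/ and /ɡ/): word-finally or immediately before a consonant, so rule 1 applies → [ɫ].
/ɡ/ (between /l/ and /i/) occurs before a front vowel → [dʒ] by rule 2.
/i/ (between /ɡ/ and /j/) fails the environment for rule 3, so it stays [i].
/a/ — between /j/ and /ʃ/; rule 3 does not apply here → [a].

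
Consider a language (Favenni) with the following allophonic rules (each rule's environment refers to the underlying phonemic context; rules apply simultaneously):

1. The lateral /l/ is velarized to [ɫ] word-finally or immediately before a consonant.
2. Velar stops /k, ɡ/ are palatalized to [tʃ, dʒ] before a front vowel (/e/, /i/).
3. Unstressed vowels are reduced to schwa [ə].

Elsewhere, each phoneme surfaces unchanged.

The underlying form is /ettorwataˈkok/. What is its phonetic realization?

[əttərwətəˈkok]

/e/ (word-initial) occurs in an unstressed syllable → [ə] by rule 3.
/t/ (between /e/ and /t/) is unaffected → [t].
/t/ stays [t].
/o/ — between /t/ and /r/, in an unstressed syllable — surfaces as [ə] (rule 3).
/r/ stays [r].
/w/ (between /r/ and /a/): no rule targets it → [w].
/a/ (between /w/ and /t/): in an unstressed syllable, so rule 3 applies → [ə].
/t/ (between /a/ and /a/): no rule targets it → [t].
/a/ — between /t/ and /k/, in an unstressed syllable — surfaces as [ə] (rule 3).
/k/ (between /a/ and /o/) fails the environment for rule 2, so it stays [k].
/o/ (between /k/ and /k/) fails the environment for rule 3, so it stays [o].
/k/ (word-final): rule 2 targets it, but not before a front vowel → unchanged [k].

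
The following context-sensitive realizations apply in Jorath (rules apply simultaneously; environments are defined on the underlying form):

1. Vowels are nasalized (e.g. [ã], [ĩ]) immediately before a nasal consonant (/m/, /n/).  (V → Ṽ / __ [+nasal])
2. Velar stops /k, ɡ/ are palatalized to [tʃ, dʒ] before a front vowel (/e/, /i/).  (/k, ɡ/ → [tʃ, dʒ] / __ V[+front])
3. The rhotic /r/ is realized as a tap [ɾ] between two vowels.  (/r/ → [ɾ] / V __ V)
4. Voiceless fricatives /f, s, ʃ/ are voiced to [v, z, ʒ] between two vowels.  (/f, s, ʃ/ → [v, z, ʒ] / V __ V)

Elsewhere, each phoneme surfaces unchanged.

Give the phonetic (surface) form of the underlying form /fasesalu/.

/f/ — word-initial; rule 4 does not apply here → [f].
/a/ (between /f/ and /s/) fails the environment for rule 1, so it stays [a].
/s/ meets the environment for rule 4 (between two vowels) → [z].
/e/ (between /s/ and /s/) is in the target of rule 1 but the environment (before a nasal consonant) is not met → [e].
/s/ meets the environment for rule 4 (between two vowels) → [z].
/a/ (between /s/ and /l/) fails the environment for rule 1, so it stays [a].
/l/ stays [l].
/u/ (word-final) fails the environment for rule 1, so it stays [u].

[fazezalu]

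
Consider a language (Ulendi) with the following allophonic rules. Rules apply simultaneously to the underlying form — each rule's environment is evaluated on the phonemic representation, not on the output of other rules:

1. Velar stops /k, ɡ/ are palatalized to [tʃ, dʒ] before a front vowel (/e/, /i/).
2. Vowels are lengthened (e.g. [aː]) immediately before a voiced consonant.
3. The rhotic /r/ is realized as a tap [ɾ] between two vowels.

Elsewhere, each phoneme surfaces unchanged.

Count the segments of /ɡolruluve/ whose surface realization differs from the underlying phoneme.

Segments that undergo a rule: /o/ → [oː] (rule 2); /u/ → [uː] (rule 2); /u/ → [uː] (rule 2).
All other segments surface unchanged.

3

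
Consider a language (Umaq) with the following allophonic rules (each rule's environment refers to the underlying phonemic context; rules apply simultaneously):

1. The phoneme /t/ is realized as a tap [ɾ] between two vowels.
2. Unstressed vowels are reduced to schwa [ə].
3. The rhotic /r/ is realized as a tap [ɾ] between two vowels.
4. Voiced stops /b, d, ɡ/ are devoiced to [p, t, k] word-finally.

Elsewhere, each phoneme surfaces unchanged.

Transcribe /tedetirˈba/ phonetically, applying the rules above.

/t/ — word-initial; rule 1 does not apply here → [t].
/e/ (between /t/ and /d/) occurs in an unstressed syllable → [ə] by rule 2.
/d/ — between /e/ and /e/; rule 4 does not apply here → [d].
/e/ (between /d/ and /t/): in an unstressed syllable, so rule 2 applies → [ə].
/t/ meets the environment for rule 1 (between two vowels) → [ɾ].
/i/ meets the environment for rule 2 (in an unstressed syllable) → [ə].
/r/ (between /i/ and /b/): rule 3 targets it, but not between two vowels → unchanged [r].
/b/ (between /r/ and /a/) fails the environment for rule 4, so it stays [b].
/a/ (word-final) is in the target of rule 2 but the environment (in an unstressed syllable) is not met → [a].

[tədəɾərˈba]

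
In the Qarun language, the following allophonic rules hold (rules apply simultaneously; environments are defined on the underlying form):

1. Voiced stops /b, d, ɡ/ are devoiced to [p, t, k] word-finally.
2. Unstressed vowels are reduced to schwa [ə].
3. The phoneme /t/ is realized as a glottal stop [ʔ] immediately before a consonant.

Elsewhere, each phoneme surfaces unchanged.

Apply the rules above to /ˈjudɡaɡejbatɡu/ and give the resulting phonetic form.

[ˈjudɡəɡəjbəʔɡə]

/j/ stays [j].
/u/ — between /j/ and /d/; rule 2 does not apply here → [u].
/d/ — between /u/ and /ɡ/; rule 1 does not apply here → [d].
/ɡ/ (between /d/ and /a/) is in the target of rule 1 but the environment (word-finally) is not met → [ɡ].
/a/ (between /ɡ/ and /ɡ/): in an unstressed syllable, so rule 2 applies → [ə].
/ɡ/ (between /a/ and /e/) fails the environment for rule 1, so it stays [ɡ].
/e/ (between /ɡ/ and /j/): in an unstressed syllable, so rule 2 applies → [ə].
/j/ — not in any rule's target class → [j].
/b/ — between /j/ and /a/; rule 1 does not apply here → [b].
Rule 2 applies to /a/ (between /b/ and /t/: in an unstressed syllable) → [ə].
Rule 3 applies to /t/ (between /a/ and /ɡ/: immediately before a consonant) → [ʔ].
/ɡ/ (between /t/ and /u/) is in the target of rule 1 but the environment (word-finally) is not met → [ɡ].
Rule 2 applies to /u/ (word-final: in an unstressed syllable) → [ə].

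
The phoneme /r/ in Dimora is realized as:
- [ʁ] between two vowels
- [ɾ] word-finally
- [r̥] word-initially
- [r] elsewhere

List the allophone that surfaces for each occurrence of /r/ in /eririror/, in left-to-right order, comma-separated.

[ʁ], [ʁ], [ʁ], [ɾ]

Occurrence 1 (position 2): between two vowels → [ʁ].
Occurrence 2 (position 4): between two vowels → [ʁ].
Occurrence 3 (position 6): between two vowels → [ʁ].
Occurrence 4 (position 8): word-finally → [ɾ].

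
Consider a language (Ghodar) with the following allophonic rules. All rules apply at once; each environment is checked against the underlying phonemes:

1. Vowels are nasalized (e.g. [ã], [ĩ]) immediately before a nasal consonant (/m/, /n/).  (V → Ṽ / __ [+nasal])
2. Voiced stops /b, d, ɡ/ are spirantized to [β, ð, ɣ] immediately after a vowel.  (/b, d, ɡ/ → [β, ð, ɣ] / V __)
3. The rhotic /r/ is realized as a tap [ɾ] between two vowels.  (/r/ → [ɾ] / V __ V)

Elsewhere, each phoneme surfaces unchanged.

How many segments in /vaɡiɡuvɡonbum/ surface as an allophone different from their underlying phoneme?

Segments that undergo a rule: /ɡ/ → [ɣ] (rule 2); /ɡ/ → [ɣ] (rule 2); /o/ → [õ] (rule 1); /u/ → [ũ] (rule 1).
All other segments surface unchanged.

4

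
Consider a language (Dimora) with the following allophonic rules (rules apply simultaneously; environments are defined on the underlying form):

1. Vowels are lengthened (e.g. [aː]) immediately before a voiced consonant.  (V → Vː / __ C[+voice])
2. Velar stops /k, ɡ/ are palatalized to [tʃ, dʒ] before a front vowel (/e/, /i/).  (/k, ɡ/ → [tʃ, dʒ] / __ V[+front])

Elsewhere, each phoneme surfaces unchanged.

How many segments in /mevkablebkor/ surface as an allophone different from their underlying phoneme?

4

Segments that undergo a rule: /e/ → [eː] (rule 1); /a/ → [aː] (rule 1); /e/ → [eː] (rule 1); /o/ → [oː] (rule 1).
All other segments surface unchanged.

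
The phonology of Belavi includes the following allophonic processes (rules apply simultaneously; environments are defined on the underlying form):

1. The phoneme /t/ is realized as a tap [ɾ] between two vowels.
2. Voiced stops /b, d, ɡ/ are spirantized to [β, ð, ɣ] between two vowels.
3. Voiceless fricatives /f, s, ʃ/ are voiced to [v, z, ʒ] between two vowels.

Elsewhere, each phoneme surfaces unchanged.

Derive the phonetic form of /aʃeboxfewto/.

/a/ (word-initial): no rule targets it → [a].
Rule 3 applies to /ʃ/ (between /a/ and /e/: between two vowels) → [ʒ].
/e/ (between /ʃ/ and /b/) is unaffected → [e].
/b/ meets the environment for rule 2 (between two vowels) → [β].
/o/ — not in any rule's target class → [o].
/x/ — not in any rule's target class → [x].
/f/ (between /x/ and /e/) fails the environment for rule 3, so it stays [f].
/e/ (between /f/ and /w/) is unaffected → [e].
/w/ — not in any rule's target class → [w].
/t/ (between /w/ and /o/): rule 1 targets it, but not between two vowels → unchanged [t].
/o/ (word-final) is unaffected → [o].

[aʒeβoxfewto]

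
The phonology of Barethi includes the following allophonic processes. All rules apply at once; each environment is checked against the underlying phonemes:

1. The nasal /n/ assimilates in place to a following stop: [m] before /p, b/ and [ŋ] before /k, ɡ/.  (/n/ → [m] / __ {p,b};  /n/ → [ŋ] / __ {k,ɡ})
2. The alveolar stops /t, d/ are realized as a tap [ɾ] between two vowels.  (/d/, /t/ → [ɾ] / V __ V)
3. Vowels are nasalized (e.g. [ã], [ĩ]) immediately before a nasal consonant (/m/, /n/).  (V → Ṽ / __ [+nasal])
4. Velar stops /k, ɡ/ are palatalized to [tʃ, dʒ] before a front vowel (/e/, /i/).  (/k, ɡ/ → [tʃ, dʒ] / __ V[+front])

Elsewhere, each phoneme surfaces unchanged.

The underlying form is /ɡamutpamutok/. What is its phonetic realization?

/ɡ/ (word-initial) is in the target of rule 4 but the environment (before a front vowel) is not met → [ɡ].
Rule 3 applies to /a/ (between /ɡ/ and /m/: before a nasal consonant) → [ã].
/u/ (between /m/ and /t/) fails the environment for rule 3, so it stays [u].
/t/ (between /u/ and /p/) fails the environment for rule 2, so it stays [t].
/a/ (between /p/ and /m/) occurs before a nasal consonant → [ã] by rule 3.
/u/ (between /m/ and /t/): rule 3 targets it, but not before a nasal consonant → unchanged [u].
/t/ meets the environment for rule 2 (between two vowels) → [ɾ].
/o/ (between /t/ and /k/) fails the environment for rule 3, so it stays [o].
/k/ — word-final; rule 4 does not apply here → [k].

[ɡãmutpãmuɾok]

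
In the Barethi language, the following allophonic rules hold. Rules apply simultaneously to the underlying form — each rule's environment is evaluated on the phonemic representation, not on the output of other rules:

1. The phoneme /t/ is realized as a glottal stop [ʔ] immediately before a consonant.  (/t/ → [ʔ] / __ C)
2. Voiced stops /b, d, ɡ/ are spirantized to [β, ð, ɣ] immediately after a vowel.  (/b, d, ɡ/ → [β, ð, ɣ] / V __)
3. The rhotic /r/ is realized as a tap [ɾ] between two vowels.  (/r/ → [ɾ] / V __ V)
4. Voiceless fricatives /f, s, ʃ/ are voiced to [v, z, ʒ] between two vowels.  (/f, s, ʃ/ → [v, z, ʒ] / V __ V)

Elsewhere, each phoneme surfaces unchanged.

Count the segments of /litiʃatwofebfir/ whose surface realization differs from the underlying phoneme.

4

Segments that undergo a rule: /ʃ/ → [ʒ] (rule 4); /t/ → [ʔ] (rule 1); /f/ → [v] (rule 4); /b/ → [β] (rule 2).
All other segments surface unchanged.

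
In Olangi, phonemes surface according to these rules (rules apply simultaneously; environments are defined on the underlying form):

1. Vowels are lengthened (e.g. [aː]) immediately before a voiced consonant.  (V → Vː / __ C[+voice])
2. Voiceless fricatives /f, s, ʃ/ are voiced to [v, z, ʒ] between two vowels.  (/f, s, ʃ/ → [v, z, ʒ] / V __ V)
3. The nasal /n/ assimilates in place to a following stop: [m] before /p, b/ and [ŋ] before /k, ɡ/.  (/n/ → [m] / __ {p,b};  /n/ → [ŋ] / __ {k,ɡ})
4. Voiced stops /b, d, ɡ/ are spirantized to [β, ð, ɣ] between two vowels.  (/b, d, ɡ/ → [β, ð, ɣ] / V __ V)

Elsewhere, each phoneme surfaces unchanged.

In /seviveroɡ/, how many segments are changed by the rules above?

Segments that undergo a rule: /e/ → [eː] (rule 1); /i/ → [iː] (rule 1); /e/ → [eː] (rule 1); /o/ → [oː] (rule 1).
All other segments surface unchanged.

4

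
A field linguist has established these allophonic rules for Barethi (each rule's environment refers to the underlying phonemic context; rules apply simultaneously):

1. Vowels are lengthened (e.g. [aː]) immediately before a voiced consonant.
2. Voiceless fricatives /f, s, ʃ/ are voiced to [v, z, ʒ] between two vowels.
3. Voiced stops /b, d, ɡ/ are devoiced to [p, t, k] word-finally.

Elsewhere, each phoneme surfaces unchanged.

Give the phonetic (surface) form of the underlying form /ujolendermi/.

[uːjoːleːndeːrmi]

Rule 1 applies to /u/ (word-initial: before a voiced consonant) → [uː].
Rule 1 applies to /o/ (between /j/ and /l/: before a voiced consonant) → [oː].
/e/ meets the environment for rule 1 (before a voiced consonant) → [eː].
/d/ (between /n/ and /e/) fails the environment for rule 3, so it stays [d].
/e/ (between /d/ and /r/): before a voiced consonant, so rule 1 applies → [eː].
/i/ (word-final): rule 1 targets it, but not before a voiced consonant → unchanged [i].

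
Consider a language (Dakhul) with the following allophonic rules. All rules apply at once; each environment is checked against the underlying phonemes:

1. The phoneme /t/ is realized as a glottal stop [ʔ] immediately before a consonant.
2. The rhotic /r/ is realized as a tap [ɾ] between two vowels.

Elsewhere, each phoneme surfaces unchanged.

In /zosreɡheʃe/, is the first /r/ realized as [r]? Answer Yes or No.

Yes

/r/ (between /s/ and /e/): rule 2 targets it, but not between two vowels → unchanged [r].
The actual realization is [r], which matches [r].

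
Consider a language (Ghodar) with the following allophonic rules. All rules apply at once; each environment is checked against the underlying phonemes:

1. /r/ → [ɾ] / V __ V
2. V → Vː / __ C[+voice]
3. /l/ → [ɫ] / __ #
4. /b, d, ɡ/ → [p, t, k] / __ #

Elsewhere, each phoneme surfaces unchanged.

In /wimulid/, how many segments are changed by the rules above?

4

Segments that undergo a rule: /i/ → [iː] (rule 2); /u/ → [uː] (rule 2); /i/ → [iː] (rule 2); /d/ → [t] (rule 4).
All other segments surface unchanged.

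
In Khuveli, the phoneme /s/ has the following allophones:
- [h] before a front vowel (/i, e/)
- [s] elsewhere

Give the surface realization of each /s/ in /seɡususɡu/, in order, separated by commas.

Occurrence 1 (position 1): before a front vowel (/i, e/) → [h].
Occurrence 2 (position 5): no conditioning environment matches → elsewhere allophone [s].
Occurrence 3 (position 7): no conditioning environment matches → elsewhere allophone [s].

[h], [s], [s]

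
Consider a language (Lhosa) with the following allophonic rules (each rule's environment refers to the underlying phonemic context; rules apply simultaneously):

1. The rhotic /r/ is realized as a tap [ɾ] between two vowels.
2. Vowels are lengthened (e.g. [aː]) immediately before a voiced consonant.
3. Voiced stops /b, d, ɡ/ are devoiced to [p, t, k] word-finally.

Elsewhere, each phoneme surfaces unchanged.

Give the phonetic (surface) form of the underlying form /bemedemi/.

[beːmeːdeːmi]

/b/ (word-initial) fails the environment for rule 3, so it stays [b].
/e/ (between /b/ and /m/): before a voiced consonant, so rule 2 applies → [eː].
/m/ stays [m].
/e/ — between /m/ and /d/, before a voiced consonant — surfaces as [eː] (rule 2).
/d/ — between /e/ and /e/; rule 3 does not apply here → [d].
/e/ (between /d/ and /m/) occurs before a voiced consonant → [eː] by rule 2.
/m/ (between /e/ and /i/) is unaffected → [m].
/i/ (word-final): rule 2 targets it, but not before a voiced consonant → unchanged [i].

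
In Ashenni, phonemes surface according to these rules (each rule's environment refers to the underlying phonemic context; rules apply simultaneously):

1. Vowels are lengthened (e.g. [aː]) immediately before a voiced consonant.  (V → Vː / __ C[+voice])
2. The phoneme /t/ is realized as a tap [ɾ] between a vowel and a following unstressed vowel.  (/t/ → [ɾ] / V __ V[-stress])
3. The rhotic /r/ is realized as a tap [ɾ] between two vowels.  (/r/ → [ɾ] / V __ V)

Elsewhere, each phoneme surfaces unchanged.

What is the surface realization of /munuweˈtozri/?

[muːnuːweˈtoːzri]

/m/ — not in any rule's target class → [m].
/u/ (between /m/ and /n/) occurs before a voiced consonant → [uː] by rule 1.
/n/ (between /u/ and /u/) is unaffected → [n].
/u/ meets the environment for rule 1 (before a voiced consonant) → [uː].
/w/ (between /u/ and /e/): no rule targets it → [w].
/e/ (between /w/ and /t/): rule 1 targets it, but not before a voiced consonant → unchanged [e].
/t/ (between /e/ and /o/): rule 2 targets it, but not between a vowel and a following unstressed vowel → unchanged [t].
/o/ (between /t/ and /z/) occurs before a voiced consonant → [oː] by rule 1.
/z/ stays [z].
/r/ (between /z/ and /i/) is in the target of rule 3 but the environment (between two vowels) is not met → [r].
/i/ — word-final; rule 1 does not apply here → [i].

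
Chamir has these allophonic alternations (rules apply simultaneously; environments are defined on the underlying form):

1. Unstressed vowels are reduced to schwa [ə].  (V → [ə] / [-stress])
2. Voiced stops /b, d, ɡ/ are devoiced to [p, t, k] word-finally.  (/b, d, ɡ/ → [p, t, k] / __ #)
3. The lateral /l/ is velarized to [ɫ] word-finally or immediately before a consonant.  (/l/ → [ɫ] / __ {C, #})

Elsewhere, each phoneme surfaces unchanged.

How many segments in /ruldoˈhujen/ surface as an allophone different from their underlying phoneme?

Segments that undergo a rule: /u/ → [ə] (rule 1); /l/ → [ɫ] (rule 3); /o/ → [ə] (rule 1); /e/ → [ə] (rule 1).
All other segments surface unchanged.

4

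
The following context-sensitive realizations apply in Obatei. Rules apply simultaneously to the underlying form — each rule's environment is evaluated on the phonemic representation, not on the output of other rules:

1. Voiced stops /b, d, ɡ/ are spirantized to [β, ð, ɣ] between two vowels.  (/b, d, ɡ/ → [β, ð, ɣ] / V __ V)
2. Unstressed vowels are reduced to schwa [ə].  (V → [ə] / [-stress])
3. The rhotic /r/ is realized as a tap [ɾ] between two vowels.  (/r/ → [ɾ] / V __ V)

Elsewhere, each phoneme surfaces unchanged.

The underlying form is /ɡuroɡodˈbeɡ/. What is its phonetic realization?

[ɡəɾəɣədˈbeɡ]

/ɡ/ — word-initial; rule 1 does not apply here → [ɡ].
/u/ (between /ɡ/ and /r/) occurs in an unstressed syllable → [ə] by rule 2.
/r/ — between /u/ and /o/, between two vowels — surfaces as [ɾ] (rule 3).
/o/ (between /r/ and /ɡ/): in an unstressed syllable, so rule 2 applies → [ə].
/ɡ/ (between /o/ and /o/): between two vowels, so rule 1 applies → [ɣ].
/o/ meets the environment for rule 2 (in an unstressed syllable) → [ə].
/d/ — between /o/ and /b/; rule 1 does not apply here → [d].
/b/ (between /d/ and /e/) fails the environment for rule 1, so it stays [b].
/e/ — between /b/ and /ɡ/; rule 2 does not apply here → [e].
/ɡ/ (word-final) fails the environment for rule 1, so it stays [ɡ].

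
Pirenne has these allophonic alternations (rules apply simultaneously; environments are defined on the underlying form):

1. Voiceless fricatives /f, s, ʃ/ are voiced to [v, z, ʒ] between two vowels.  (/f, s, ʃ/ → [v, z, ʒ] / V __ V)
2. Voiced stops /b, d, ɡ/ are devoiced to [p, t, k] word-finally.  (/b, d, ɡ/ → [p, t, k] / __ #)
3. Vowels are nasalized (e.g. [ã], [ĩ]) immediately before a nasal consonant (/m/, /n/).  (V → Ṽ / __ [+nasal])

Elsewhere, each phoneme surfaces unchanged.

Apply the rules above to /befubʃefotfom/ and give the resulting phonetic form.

/b/ (word-initial): rule 2 targets it, but not word-finally → unchanged [b].
/e/ (between /b/ and /f/): rule 3 targets it, but not before a nasal consonant → unchanged [e].
/f/ (between /e/ and /u/) occurs between two vowels → [v] by rule 1.
/u/ — between /f/ and /b/; rule 3 does not apply here → [u].
/b/ (between /u/ and /ʃ/) fails the environment for rule 2, so it stays [b].
/ʃ/ (between /b/ and /e/) fails the environment for rule 1, so it stays [ʃ].
/e/ (between /ʃ/ and /f/): rule 3 targets it, but not before a nasal consonant → unchanged [e].
/f/ (between /e/ and /o/) occurs between two vowels → [v] by rule 1.
/o/ (between /f/ and /t/) fails the environment for rule 3, so it stays [o].
/t/ (between /o/ and /f/): no rule targets it → [t].
/f/ — between /t/ and /o/; rule 1 does not apply here → [f].
/o/ (between /f/ and /m/): before a nasal consonant, so rule 3 applies → [õ].
/m/ (word-final) is unaffected → [m].

[bevubʃevotfõm]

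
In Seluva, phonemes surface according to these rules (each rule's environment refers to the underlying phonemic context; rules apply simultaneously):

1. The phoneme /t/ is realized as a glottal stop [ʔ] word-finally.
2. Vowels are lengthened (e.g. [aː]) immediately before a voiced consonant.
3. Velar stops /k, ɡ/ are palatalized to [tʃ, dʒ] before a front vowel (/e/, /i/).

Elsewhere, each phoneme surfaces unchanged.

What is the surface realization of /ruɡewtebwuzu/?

[ruːdʒeːwteːbwuːzu]

/r/ (word-initial) is unaffected → [r].
/u/ meets the environment for rule 2 (before a voiced consonant) → [uː].
Rule 3 applies to /ɡ/ (between /u/ and /e/: before a front vowel) → [dʒ].
/e/ (between /ɡ/ and /w/) occurs before a voiced consonant → [eː] by rule 2.
/w/ (between /e/ and /t/): no rule targets it → [w].
/t/ — between /w/ and /e/; rule 1 does not apply here → [t].
/e/ — between /t/ and /b/, before a voiced consonant — surfaces as [eː] (rule 2).
/b/ (between /e/ and /w/) is unaffected → [b].
/w/ stays [w].
/u/ meets the environment for rule 2 (before a voiced consonant) → [uː].
/z/ (between /u/ and /u/): no rule targets it → [z].
/u/ — word-final; rule 2 does not apply here → [u].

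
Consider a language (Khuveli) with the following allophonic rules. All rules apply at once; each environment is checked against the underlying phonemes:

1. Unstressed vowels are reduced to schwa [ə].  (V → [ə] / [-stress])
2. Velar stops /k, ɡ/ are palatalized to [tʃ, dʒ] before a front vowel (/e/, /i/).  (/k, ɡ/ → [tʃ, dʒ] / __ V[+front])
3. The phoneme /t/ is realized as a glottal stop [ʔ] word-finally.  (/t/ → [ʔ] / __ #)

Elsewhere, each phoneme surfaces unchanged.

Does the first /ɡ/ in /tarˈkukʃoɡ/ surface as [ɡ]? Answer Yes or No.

Yes

/ɡ/ (word-final) is in the target of rule 2 but the environment (before a front vowel) is not met → [ɡ].
The actual realization is [ɡ], which matches [ɡ].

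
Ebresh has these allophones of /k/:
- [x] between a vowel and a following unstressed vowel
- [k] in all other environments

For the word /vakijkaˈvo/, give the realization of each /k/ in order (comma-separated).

Occurrence 1 (position 3): between a vowel and a following unstressed vowel → [x].
Occurrence 2 (position 6): no conditioning environment matches → elsewhere allophone [k].

[x], [k]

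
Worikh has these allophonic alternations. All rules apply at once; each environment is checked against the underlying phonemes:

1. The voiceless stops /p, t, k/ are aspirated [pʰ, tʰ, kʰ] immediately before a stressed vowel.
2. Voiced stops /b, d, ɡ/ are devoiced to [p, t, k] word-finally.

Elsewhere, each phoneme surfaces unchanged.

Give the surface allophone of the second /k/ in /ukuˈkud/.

/k/ — between /u/ and /u/, immediately before a stressed vowel — surfaces as [kʰ] (rule 1).

[kʰ]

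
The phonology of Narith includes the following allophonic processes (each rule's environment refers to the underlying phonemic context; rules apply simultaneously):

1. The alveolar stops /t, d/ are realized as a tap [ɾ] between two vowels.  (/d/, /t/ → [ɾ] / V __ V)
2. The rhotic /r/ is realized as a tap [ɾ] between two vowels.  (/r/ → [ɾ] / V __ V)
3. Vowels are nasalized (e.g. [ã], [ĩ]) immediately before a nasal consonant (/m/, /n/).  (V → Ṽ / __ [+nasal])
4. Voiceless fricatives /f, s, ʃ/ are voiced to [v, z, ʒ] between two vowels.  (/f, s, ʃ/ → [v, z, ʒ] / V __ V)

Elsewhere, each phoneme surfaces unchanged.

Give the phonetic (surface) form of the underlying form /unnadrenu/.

[ũnnadrẽnu]

/u/ meets the environment for rule 3 (before a nasal consonant) → [ũ].
/n/ (between /u/ and /n/) is unaffected → [n].
/n/ (between /n/ and /a/) is unaffected → [n].
/a/ (between /n/ and /d/): rule 3 targets it, but not before a nasal consonant → unchanged [a].
/d/ — between /a/ and /r/; rule 1 does not apply here → [d].
/r/ (between /d/ and /e/) fails the environment for rule 2, so it stays [r].
/e/ meets the environment for rule 3 (before a nasal consonant) → [ẽ].
/n/ (between /e/ and /u/): no rule targets it → [n].
/u/ (word-final): rule 3 targets it, but not before a nasal consonant → unchanged [u].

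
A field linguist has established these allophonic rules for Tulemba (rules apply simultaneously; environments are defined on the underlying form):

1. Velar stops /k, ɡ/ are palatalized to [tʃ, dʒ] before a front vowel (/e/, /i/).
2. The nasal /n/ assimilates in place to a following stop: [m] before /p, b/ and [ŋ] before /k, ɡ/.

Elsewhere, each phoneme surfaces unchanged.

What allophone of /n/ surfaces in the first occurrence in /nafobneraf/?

/n/ — word-initial; rule 2 does not apply here → [n].

[n]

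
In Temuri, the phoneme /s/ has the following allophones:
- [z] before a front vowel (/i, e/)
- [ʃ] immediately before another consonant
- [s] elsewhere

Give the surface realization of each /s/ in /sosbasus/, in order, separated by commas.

Occurrence 1 (position 1): no conditioning environment matches → elsewhere allophone [s].
Occurrence 2 (position 3): immediately before another consonant → [ʃ].
Occurrence 3 (position 6): no conditioning environment matches → elsewhere allophone [s].
Occurrence 4 (position 8): no conditioning environment matches → elsewhere allophone [s].

[s], [ʃ], [s], [s]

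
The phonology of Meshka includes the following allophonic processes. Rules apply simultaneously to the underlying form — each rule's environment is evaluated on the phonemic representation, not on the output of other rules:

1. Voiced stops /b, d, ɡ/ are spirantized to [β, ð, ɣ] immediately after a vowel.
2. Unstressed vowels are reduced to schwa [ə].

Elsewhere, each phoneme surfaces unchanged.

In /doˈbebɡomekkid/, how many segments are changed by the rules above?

7

Segments that undergo a rule: /o/ → [ə] (rule 2); /b/ → [β] (rule 1); /b/ → [β] (rule 1); /o/ → [ə] (rule 2); /e/ → [ə] (rule 2); /i/ → [ə] (rule 2); /d/ → [ð] (rule 1).
All other segments surface unchanged.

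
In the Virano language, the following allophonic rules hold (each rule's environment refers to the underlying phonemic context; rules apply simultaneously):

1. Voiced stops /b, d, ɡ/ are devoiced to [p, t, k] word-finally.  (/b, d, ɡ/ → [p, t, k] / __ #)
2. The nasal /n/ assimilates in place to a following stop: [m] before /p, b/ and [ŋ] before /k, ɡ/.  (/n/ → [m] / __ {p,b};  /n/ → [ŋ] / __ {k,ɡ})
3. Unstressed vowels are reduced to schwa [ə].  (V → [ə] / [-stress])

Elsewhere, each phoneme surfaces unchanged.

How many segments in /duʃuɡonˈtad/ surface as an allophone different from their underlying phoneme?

Segments that undergo a rule: /u/ → [ə] (rule 3); /u/ → [ə] (rule 3); /o/ → [ə] (rule 3); /d/ → [t] (rule 1).
All other segments surface unchanged.

4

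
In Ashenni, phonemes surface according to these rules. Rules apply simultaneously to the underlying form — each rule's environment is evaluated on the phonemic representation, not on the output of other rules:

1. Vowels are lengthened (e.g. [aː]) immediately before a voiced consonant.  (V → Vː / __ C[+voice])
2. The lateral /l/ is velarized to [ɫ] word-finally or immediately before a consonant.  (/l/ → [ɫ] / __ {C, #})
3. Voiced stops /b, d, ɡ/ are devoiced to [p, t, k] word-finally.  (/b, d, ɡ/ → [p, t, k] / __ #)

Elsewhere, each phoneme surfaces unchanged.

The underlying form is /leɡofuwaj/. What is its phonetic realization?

/l/ — word-initial; rule 2 does not apply here → [l].
Rule 1 applies to /e/ (between /l/ and /ɡ/: before a voiced consonant) → [eː].
/ɡ/ (between /e/ and /o/) fails the environment for rule 3, so it stays [ɡ].
/o/ — between /ɡ/ and /f/; rule 1 does not apply here → [o].
/u/ (between /f/ and /w/) occurs before a voiced consonant → [uː] by rule 1.
/a/ (between /w/ and /j/): before a voiced consonant, so rule 1 applies → [aː].

[leːɡofuːwaːj]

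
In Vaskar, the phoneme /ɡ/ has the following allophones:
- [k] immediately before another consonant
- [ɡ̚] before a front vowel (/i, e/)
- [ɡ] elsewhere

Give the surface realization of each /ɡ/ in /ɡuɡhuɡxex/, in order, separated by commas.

Occurrence 1 (position 1): no conditioning environment matches → elsewhere allophone [ɡ].
Occurrence 2 (position 3): immediately before another consonant → [k].
Occurrence 3 (position 6): immediately before another consonant → [k].

[ɡ], [k], [k]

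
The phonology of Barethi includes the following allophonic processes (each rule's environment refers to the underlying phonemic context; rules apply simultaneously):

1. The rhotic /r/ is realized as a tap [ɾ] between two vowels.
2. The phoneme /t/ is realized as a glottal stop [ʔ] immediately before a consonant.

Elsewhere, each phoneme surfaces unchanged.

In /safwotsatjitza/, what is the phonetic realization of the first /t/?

/t/ (between /o/ and /s/) occurs immediately before a consonant → [ʔ] by rule 2.

[ʔ]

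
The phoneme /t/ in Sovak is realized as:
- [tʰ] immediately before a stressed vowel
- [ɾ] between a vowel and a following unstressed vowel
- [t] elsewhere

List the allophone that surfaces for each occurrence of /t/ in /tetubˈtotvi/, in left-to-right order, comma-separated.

[t], [ɾ], [tʰ], [t]

Occurrence 1 (position 1): no conditioning environment matches → elsewhere allophone [t].
Occurrence 2 (position 3): between a vowel and an unstressed vowel → [ɾ].
Occurrence 3 (position 6): immediately before a stressed vowel → [tʰ].
Occurrence 4 (position 8): no conditioning environment matches → elsewhere allophone [t].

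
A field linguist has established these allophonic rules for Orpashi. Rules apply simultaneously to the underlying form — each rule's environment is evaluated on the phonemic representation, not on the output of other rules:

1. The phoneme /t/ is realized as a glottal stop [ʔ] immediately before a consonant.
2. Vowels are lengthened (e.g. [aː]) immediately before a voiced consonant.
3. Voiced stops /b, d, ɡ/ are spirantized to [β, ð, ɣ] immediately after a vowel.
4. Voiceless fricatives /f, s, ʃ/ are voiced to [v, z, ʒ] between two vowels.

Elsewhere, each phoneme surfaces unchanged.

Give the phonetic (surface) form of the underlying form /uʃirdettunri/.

/u/ (word-initial): rule 2 targets it, but not before a voiced consonant → unchanged [u].
Rule 4 applies to /ʃ/ (between /u/ and /i/: between two vowels) → [ʒ].
/i/ (between /ʃ/ and /r/) occurs before a voiced consonant → [iː] by rule 2.
/r/ stays [r].
/d/ (between /r/ and /e/) is in the target of rule 3 but the environment (immediately after a vowel) is not met → [d].
/e/ — between /d/ and /t/; rule 2 does not apply here → [e].
/t/ — between /e/ and /t/, immediately before a consonant — surfaces as [ʔ] (rule 1).
/t/ (between /t/ and /u/) is in the target of rule 1 but the environment (immediately before a consonant) is not met → [t].
Rule 2 applies to /u/ (between /t/ and /n/: before a voiced consonant) → [uː].
/n/ — not in any rule's target class → [n].
/r/ (between /n/ and /i/) is unaffected → [r].
/i/ (word-final) is in the target of rule 2 but the environment (before a voiced consonant) is not met → [i].

[uʒiːrdeʔtuːnri]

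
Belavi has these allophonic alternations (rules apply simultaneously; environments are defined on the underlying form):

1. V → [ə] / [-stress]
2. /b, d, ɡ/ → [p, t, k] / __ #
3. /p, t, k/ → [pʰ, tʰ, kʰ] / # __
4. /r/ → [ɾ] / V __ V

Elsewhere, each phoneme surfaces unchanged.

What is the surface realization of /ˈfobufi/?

[ˈfobəfə]

/f/ — not in any rule's target class → [f].
/o/ (between /f/ and /b/) is in the target of rule 1 but the environment (in an unstressed syllable) is not met → [o].
/b/ — between /o/ and /u/; rule 2 does not apply here → [b].
/u/ — between /b/ and /f/, in an unstressed syllable — surfaces as [ə] (rule 1).
/f/ (between /u/ and /i/) is unaffected → [f].
/i/ (word-final): in an unstressed syllable, so rule 1 applies → [ə].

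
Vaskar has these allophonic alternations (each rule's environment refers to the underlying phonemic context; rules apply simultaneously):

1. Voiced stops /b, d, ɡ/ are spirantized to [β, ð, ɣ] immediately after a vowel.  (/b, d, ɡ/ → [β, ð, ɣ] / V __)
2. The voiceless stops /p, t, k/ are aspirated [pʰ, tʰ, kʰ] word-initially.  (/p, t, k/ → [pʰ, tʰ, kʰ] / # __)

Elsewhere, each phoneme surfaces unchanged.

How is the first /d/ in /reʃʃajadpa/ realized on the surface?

/d/ meets the environment for rule 1 (immediately after a vowel) → [ð].

[ð]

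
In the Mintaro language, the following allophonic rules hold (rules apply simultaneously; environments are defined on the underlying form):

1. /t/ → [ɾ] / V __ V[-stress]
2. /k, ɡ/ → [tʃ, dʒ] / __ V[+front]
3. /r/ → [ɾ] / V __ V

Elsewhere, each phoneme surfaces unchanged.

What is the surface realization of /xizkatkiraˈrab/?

[xizkattʃiɾaˈɾab]

/k/ (between /z/ and /a/) is in the target of rule 2 but the environment (before a front vowel) is not met → [k].
/t/ — between /a/ and /k/; rule 1 does not apply here → [t].
/k/ meets the environment for rule 2 (before a front vowel) → [tʃ].
Rule 3 applies to /r/ (between /i/ and /a/: between two vowels) → [ɾ].
/r/ meets the environment for rule 3 (between two vowels) → [ɾ].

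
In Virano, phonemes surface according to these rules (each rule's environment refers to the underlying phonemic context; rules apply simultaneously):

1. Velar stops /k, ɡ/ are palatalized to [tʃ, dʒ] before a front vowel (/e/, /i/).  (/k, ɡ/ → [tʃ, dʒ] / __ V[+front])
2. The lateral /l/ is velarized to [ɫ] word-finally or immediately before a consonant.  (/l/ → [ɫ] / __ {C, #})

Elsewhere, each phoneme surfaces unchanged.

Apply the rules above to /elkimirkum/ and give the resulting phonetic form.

/e/ (word-initial): no rule targets it → [e].
/l/ (between /e/ and /k/): word-finally or immediately before a consonant, so rule 2 applies → [ɫ].
/k/ (between /l/ and /i/) occurs before a front vowel → [tʃ] by rule 1.
/i/ (between /k/ and /m/): no rule targets it → [i].
/m/ — not in any rule's target class → [m].
/i/ (between /m/ and /r/) is unaffected → [i].
/r/ (between /i/ and /k/) is unaffected → [r].
/k/ (between /r/ and /u/) is in the target of rule 1 but the environment (before a front vowel) is not met → [k].
/u/ stays [u].
/m/ stays [m].

[eɫtʃimirkum]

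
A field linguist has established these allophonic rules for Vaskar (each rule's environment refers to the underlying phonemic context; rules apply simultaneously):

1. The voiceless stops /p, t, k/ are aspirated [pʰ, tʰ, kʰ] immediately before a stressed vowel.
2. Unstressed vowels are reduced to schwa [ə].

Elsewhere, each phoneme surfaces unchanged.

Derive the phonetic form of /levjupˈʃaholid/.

/l/ (word-initial) is unaffected → [l].
/e/ (between /l/ and /v/): in an unstressed syllable, so rule 2 applies → [ə].
/v/ stays [v].
/j/ — not in any rule's target class → [j].
/u/ (between /j/ and /p/): in an unstressed syllable, so rule 2 applies → [ə].
/p/ (between /u/ and /ʃ/) fails the environment for rule 1, so it stays [p].
/ʃ/ — not in any rule's target class → [ʃ].
/a/ (between /ʃ/ and /h/) fails the environment for rule 2, so it stays [a].
/h/ — not in any rule's target class → [h].
Rule 2 applies to /o/ (between /h/ and /l/: in an unstressed syllable) → [ə].
/l/ stays [l].
/i/ meets the environment for rule 2 (in an unstressed syllable) → [ə].
/d/ stays [d].

[ləvjəpˈʃahələd]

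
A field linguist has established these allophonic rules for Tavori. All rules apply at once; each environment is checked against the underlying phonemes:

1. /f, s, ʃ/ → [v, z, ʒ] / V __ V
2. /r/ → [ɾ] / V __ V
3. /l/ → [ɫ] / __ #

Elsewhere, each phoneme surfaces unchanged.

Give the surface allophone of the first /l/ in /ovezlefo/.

[l]

/l/ (between /z/ and /e/) fails the environment for rule 3, so it stays [l].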